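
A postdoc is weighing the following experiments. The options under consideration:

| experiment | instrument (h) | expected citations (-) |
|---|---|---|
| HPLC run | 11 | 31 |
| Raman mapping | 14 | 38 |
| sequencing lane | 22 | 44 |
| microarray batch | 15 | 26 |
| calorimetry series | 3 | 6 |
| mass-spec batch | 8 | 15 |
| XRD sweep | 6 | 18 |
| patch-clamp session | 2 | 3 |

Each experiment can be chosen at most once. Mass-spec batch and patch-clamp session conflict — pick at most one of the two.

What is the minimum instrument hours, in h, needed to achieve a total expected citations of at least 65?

25

Look for the lowest-instrument combination reaching 65.
Taking HPLC run + Raman mapping gives 69 (≥ 65) for 25 h.
Below 25 h the best achievable stays under 65.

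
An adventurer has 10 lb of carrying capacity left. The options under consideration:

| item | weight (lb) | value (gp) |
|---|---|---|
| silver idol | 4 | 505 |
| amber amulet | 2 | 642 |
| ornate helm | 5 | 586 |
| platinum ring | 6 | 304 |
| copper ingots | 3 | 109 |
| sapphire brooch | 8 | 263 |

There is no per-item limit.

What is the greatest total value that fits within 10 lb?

3210

Density check — amber amulet 321.00, silver idol 126.25, ornate helm 117.20, platinum ring 50.67 are the best per lb.
5×amber amulet uses 10 of the 10 lb and totals 3210.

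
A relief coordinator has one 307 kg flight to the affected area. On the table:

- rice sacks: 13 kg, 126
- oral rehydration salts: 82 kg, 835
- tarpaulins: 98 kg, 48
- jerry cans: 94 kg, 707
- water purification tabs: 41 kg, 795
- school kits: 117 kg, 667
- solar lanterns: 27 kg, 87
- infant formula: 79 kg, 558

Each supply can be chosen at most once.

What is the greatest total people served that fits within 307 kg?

2895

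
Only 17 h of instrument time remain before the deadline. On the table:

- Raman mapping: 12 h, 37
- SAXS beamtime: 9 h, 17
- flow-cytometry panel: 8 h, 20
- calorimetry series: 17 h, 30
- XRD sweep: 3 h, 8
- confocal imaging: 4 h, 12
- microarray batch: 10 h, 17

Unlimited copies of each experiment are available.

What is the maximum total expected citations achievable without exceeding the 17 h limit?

Density check — Raman mapping 3.08, confocal imaging 3.00, XRD sweep 2.67, flow-cytometry panel 2.50 are the best per h.
Best packing: Raman mapping + confocal imaging — 16 h, 49 total.
That's the maximum — no swap from here does better than 49.

49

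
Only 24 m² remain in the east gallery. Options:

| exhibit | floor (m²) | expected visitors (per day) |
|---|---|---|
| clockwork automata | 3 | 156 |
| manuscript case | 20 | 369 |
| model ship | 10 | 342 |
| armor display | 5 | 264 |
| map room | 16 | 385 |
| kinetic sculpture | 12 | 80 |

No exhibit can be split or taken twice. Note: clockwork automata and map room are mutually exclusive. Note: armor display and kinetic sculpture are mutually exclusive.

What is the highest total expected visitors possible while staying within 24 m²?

762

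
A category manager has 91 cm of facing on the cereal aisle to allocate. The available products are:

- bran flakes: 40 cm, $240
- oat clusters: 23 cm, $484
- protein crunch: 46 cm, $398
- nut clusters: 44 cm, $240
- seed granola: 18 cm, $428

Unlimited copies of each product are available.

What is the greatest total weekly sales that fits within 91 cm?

2140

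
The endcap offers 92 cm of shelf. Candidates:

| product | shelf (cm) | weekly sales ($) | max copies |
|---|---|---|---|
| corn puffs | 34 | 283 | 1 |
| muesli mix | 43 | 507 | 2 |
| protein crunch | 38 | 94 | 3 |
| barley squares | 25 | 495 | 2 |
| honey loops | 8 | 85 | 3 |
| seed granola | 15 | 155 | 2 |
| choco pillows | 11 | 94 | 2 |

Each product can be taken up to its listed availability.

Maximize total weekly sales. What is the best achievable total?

1409

Ranking by ratio (weekly sales/cm): barley squares 19.80, muesli mix 11.79, honey loops 10.62.
Taking the top-ratio products first gives 2×barley squares + 3×honey loops + seed granola for 1400 (89 cm).
The 8 cm tied up in honey loops is better spent on choco pillows — total rises to 1409 (92 cm).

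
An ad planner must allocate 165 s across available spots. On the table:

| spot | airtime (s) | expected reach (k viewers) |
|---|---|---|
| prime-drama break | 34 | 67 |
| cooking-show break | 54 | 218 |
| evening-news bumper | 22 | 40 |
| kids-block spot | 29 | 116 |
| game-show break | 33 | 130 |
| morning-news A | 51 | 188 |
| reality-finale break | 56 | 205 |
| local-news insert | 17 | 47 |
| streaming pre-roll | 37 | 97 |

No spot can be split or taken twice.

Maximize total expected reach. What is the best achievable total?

611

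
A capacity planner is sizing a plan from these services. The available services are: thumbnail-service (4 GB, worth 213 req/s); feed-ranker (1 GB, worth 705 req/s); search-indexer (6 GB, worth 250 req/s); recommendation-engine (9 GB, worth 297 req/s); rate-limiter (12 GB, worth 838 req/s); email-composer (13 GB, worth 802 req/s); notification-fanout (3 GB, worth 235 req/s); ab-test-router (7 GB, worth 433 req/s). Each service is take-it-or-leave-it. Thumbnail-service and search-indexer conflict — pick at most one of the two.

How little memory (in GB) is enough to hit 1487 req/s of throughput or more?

13

Look for the lowest-memory combination reaching 1487.
feed-ranker + rate-limiter reaches 1543 using 13 GB.
Below 13 GB the best achievable stays under 1487.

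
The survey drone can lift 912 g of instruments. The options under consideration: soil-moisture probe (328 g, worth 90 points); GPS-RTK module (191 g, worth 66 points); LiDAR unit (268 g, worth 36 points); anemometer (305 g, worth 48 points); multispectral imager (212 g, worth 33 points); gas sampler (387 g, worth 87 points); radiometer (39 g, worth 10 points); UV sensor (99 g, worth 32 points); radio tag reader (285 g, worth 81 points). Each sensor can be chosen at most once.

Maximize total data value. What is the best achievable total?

269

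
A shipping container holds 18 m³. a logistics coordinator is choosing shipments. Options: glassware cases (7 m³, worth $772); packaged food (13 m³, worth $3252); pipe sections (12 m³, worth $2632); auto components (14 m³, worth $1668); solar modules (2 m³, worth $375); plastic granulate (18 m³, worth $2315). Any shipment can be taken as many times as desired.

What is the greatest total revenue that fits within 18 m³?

4002

Density check — packaged food 250.15, pipe sections 219.33, solar modules 187.50 are the best per m³.
Packaged food + 2×solar modules uses 17 of the 18 m³ and totals 4002.
Nothing else within 18 m³ beats 4002.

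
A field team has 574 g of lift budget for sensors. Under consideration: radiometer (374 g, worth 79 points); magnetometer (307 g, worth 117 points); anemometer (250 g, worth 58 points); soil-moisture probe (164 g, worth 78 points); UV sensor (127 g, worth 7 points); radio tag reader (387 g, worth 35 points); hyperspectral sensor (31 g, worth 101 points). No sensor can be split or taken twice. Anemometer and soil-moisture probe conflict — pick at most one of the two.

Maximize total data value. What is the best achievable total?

Density check — hyperspectral sensor 3.26, soil-moisture probe 0.48, magnetometer 0.38 are the best per g.
The ratio ordering already packs tightly: magnetometer + soil-moisture probe + hyperspectral sensor, 502 g, 296.

296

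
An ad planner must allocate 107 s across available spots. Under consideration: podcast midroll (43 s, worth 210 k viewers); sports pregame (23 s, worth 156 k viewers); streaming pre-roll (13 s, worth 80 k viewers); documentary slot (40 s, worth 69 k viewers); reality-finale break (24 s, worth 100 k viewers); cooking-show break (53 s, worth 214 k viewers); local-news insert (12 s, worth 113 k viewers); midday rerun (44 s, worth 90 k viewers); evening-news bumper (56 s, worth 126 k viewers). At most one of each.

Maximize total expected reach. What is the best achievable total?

579

Taking the top-ratio spots first gives podcast midroll + sports pregame + streaming pre-roll + local-news insert for 559 (91 s).
Replace streaming pre-roll with reality-finale break: the trade gains 20 net, giving 579 at 102 s.
Every other selection either busts 107 s or fails to beat 579.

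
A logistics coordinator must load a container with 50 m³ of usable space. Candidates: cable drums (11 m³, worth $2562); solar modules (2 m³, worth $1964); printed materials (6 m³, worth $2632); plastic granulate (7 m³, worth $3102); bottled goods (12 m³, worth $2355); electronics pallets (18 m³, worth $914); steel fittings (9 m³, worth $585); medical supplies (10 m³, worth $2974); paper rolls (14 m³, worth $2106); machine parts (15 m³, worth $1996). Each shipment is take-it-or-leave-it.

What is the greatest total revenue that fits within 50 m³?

15589

Best packing: cable drums + solar modules + printed materials + plastic granulate + bottled goods + medical supplies — 48 m³, 15589 total.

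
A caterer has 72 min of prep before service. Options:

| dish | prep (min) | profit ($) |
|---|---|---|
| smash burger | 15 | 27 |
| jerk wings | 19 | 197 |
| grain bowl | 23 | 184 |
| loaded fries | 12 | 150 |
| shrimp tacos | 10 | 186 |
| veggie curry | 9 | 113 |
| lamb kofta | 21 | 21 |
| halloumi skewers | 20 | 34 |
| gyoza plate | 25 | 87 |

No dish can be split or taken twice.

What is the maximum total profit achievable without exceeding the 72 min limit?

717

By profit per min: shrimp tacos 18.60, veggie curry 12.56, loaded fries 12.50 lead.
Taking the top-ratio dishes first gives smash burger + jerk wings + loaded fries + shrimp tacos + veggie curry for 673 (65 min).
Replace smash burger and veggie curry with grain bowl: the trade gains 44 net, giving 717 at 64 min.
The spare 8 min is too small for any remaining dish, and no exchange beats 717.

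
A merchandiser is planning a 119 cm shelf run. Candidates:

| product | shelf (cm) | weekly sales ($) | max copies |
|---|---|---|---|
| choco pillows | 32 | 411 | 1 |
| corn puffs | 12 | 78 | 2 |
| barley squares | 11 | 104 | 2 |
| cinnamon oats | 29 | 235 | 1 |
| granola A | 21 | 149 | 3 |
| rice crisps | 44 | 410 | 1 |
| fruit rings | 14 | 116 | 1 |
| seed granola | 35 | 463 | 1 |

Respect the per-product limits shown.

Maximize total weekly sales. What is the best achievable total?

1317

Density check — seed granola 13.23, choco pillows 12.84, barley squares 9.45 are the best per cm.
Filling by ratio: choco pillows + corn puffs + 2×barley squares + fruit rings + seed granola for 1276, with 4 cm left unused.
The 26 cm tied up in corn puffs and fruit rings is better spent on cinnamon oats — total rises to 1317 (118 cm).
That's the maximum — no swap from here does better than 1317.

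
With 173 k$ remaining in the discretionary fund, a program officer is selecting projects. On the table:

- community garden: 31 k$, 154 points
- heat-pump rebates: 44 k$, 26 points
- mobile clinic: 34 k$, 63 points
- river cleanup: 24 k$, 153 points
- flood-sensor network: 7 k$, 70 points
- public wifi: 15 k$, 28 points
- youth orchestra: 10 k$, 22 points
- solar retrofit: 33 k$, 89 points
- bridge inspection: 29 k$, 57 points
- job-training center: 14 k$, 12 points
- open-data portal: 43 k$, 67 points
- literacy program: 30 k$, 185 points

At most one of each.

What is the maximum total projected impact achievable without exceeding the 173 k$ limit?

736

Greedy by ratio would take community garden + river cleanup + flood-sensor network + youth orchestra + solar retrofit + bridge inspection + literacy program: 164 k$ used, total 730.
Replace bridge inspection with mobile clinic: the trade gains 6 net, giving 736 at 169 k$.
Every other selection either busts 173 k$ or fails to beat 736.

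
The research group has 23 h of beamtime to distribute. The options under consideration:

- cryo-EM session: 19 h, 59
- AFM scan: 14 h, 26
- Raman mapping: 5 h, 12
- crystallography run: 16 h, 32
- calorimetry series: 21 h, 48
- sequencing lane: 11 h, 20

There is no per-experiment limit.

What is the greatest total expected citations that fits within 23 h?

59

The ratio ordering already packs tightly: cryo-EM session, 19 h, 59.
Nothing else within 23 h beats 59.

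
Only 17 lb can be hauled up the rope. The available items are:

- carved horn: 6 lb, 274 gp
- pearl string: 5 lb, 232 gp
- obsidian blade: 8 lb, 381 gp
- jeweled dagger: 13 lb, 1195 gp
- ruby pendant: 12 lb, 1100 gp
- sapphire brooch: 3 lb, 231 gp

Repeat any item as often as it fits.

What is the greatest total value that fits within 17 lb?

1426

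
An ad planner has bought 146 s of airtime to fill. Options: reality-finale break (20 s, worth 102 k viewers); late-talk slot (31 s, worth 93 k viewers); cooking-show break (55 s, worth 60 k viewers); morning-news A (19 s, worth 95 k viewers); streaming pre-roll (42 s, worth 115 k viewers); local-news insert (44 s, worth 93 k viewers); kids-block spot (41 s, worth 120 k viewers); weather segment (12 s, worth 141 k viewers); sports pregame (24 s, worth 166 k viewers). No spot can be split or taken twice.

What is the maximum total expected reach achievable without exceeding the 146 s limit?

Greedy by ratio would take reality-finale break + late-talk slot + morning-news A + weather segment + sports pregame: 106 s used, total 597.
The 50 s tied up in late-talk slot and morning-news A is better spent on streaming pre-roll + kids-block spot — total rises to 644 (139 s).
The spare 7 s is too small for any remaining spot, and no exchange beats 644.

644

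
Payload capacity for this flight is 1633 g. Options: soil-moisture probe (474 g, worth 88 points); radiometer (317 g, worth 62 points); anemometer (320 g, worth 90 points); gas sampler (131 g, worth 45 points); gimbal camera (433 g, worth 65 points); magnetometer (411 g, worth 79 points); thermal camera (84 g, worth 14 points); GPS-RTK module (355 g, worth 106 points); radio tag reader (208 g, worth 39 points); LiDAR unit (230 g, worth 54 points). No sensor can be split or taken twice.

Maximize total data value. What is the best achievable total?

397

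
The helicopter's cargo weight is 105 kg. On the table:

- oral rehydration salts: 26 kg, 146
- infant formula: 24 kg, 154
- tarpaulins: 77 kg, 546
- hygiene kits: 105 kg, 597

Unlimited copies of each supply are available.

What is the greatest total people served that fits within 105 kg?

700

By people served per kg: tarpaulins 7.09, infant formula 6.42, hygiene kits 5.69 lead.
The ratio ordering already packs tightly: infant formula + tarpaulins, 101 kg, 700.
The spare 4 kg is too small for any remaining supply, and no exchange beats 700.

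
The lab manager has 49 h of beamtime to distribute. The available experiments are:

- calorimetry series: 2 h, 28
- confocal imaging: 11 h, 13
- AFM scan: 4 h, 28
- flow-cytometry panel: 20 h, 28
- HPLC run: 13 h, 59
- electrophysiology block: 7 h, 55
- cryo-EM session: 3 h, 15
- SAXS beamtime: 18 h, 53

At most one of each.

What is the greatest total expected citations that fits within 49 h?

The ratio ordering already packs tightly: calorimetry series + AFM scan + HPLC run + electrophysiology block + cryo-EM session + SAXS beamtime, 47 h, 238.
Next best is calorimetry series + AFM scan + HPLC run + electrophysiology block + SAXS beamtime at 223 (44 h) — short by 15.

238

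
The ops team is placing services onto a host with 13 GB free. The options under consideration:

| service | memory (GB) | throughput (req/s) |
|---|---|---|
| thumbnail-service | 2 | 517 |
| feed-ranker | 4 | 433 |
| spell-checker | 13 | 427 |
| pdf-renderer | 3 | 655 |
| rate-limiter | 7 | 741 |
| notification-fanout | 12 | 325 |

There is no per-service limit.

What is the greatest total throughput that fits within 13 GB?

3240

Filling by ratio: 6×thumbnail-service for 3102, with 1 GB left unused.
Dropping thumbnail-service frees 2 GB; slotting in pdf-renderer (3 GB) lifts the total to 3240 at 13 GB.
Nothing else within 13 GB beats 3240.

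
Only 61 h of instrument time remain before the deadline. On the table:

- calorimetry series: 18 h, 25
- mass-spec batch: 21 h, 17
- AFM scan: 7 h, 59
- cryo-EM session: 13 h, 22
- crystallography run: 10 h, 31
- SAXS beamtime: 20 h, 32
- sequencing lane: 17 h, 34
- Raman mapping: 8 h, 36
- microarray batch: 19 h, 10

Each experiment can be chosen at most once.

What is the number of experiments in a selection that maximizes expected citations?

The maximum expected citations within 61 h is 185.
One optimal bundle: calorimetry series + AFM scan + crystallography run + sequencing lane + Raman mapping (60 h).
All optima have 5 experiments.

5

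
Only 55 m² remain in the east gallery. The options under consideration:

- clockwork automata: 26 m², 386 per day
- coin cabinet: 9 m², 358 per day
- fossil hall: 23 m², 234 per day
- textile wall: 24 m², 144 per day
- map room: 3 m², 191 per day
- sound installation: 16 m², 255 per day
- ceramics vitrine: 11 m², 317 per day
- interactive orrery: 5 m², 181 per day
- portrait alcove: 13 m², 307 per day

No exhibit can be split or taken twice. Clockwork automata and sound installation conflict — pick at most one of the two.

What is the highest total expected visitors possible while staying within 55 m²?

1433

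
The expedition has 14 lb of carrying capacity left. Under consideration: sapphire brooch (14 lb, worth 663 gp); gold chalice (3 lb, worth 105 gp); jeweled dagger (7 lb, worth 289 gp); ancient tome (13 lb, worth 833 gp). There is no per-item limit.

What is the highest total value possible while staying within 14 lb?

Density check — ancient tome 64.08, sapphire brooch 47.36, jeweled dagger 41.29 are the best per lb.
Taking ancient tome: 13 lb used, 833 in value.

833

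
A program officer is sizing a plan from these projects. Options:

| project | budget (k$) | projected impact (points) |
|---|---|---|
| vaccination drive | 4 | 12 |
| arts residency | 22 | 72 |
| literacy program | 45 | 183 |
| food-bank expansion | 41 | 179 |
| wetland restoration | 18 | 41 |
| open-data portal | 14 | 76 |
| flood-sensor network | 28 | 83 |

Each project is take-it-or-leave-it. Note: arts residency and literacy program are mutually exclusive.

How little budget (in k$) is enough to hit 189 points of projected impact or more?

45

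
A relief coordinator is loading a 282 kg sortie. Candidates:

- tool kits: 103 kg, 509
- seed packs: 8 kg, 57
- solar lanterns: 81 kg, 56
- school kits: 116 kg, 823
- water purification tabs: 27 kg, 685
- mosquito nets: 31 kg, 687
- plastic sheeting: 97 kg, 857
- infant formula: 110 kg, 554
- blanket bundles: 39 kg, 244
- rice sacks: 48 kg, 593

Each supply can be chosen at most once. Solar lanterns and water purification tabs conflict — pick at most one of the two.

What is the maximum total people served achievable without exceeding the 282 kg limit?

By people served per kg: water purification tabs 25.37, mosquito nets 22.16, rice sacks 12.35 lead.
Best packing: seed packs + water purification tabs + mosquito nets + plastic sheeting + blanket bundles + rice sacks — 250 kg, 3123 total.

3123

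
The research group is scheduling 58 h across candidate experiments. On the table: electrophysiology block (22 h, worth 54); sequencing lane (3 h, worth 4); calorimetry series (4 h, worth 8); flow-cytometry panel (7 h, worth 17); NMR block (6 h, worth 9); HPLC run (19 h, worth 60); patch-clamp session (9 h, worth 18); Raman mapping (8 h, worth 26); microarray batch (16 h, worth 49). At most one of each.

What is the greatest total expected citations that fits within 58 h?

Ranking by ratio (expected citations/h): Raman mapping 3.25, HPLC run 3.16, microarray batch 3.06.
Best packing: sequencing lane + calorimetry series + flow-cytometry panel + HPLC run + Raman mapping + microarray batch — 57 h, 164 total.
Nothing else within 58 h beats 164.

164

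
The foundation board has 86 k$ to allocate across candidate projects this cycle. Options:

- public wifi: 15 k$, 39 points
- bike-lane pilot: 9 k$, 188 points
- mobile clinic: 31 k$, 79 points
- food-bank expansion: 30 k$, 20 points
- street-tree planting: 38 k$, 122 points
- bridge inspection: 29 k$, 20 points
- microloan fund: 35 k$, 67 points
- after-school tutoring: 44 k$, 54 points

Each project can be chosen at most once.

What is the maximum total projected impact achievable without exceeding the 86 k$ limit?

Taking the top-ratio projects first gives public wifi + bike-lane pilot + street-tree planting for 349 (62 k$).
The 15 k$ tied up in public wifi is better spent on mobile clinic — total rises to 389 (78 k$).

389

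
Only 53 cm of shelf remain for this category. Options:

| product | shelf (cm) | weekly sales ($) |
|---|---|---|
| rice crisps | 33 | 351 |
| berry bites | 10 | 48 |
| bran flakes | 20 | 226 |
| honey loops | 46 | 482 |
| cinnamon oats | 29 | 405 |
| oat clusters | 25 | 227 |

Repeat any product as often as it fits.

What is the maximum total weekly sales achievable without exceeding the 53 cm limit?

Bran flakes + cinnamon oats uses 49 of the 53 cm and totals 631.
Nothing else within 53 cm beats 631.

631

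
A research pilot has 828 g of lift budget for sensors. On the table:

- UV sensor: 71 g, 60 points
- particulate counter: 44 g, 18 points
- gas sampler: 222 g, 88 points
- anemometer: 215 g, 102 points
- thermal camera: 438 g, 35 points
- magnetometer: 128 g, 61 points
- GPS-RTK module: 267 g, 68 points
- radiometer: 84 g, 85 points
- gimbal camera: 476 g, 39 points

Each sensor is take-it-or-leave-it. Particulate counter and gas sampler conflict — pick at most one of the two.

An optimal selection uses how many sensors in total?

5

Best achievable data value is 396.
For example UV sensor + gas sampler + anemometer + magnetometer + radiometer achieves it, using 720 g.
Any selection reaching 396 contains exactly 5 sensors.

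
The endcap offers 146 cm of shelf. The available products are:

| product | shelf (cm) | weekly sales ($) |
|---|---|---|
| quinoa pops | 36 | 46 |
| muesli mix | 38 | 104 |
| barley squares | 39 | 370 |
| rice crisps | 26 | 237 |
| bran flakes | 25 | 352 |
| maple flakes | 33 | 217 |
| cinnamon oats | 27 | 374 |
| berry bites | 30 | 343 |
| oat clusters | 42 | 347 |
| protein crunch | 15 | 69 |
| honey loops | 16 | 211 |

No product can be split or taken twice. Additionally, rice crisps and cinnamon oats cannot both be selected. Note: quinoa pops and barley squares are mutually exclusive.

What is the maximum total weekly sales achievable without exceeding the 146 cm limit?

Taking barley squares + bran flakes + cinnamon oats + berry bites + honey loops: 137 cm used, 1650 in weekly sales.
The spare 9 cm is too small for any remaining product, and no feasible exchange beats 1650.

1650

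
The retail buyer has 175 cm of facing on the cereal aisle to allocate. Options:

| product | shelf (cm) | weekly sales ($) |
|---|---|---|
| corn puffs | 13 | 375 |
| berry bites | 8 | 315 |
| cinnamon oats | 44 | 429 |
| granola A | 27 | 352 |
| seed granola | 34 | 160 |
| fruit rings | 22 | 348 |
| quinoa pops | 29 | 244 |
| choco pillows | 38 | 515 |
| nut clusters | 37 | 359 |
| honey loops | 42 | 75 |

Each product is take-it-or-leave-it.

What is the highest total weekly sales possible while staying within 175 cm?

2508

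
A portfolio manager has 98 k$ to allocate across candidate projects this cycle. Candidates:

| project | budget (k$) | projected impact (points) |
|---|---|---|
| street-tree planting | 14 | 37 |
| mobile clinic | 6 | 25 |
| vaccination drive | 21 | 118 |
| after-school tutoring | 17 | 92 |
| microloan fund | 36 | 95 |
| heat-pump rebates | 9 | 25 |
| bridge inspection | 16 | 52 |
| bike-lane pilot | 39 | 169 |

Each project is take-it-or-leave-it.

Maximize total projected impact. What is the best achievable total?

A density-first pass picks mobile clinic + vaccination drive + after-school tutoring + heat-pump rebates + bike-lane pilot — 429 at 92 k$.
The 9 k$ tied up in heat-pump rebates is better spent on street-tree planting — total rises to 441 (97 k$).
Runner-up vaccination drive + after-school tutoring + bridge inspection + bike-lane pilot tops out at 431.

441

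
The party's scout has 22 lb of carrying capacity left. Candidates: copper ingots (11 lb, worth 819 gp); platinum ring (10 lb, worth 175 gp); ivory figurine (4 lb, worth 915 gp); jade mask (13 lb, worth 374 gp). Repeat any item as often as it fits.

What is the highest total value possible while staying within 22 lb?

Ranking by ratio (value/lb): ivory figurine 228.75, copper ingots 74.45, jade mask 28.77, platinum ring 17.50.
5×ivory figurine uses 20 of the 22 lb and totals 4575.
Every other selection either busts 22 lb or fails to beat 4575.

4575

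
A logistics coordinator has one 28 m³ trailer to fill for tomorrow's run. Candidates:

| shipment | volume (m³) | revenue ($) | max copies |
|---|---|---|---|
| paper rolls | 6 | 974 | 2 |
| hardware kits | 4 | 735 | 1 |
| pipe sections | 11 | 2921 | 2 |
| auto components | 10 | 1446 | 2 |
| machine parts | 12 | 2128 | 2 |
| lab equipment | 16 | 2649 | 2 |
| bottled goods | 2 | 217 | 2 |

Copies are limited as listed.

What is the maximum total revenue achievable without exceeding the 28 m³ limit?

6816

Density check — pipe sections 265.55, hardware kits 183.75, machine parts 177.33 are the best per m³.
Greedy by ratio would take hardware kits + 2×pipe sections + bottled goods: 28 m³ used, total 6794.
Dropping hardware kits and bottled goods frees 6 m³; slotting in paper rolls (6 m³) lifts the total to 6816 at 28 m³.
Nothing else within 28 m³ beats 6816.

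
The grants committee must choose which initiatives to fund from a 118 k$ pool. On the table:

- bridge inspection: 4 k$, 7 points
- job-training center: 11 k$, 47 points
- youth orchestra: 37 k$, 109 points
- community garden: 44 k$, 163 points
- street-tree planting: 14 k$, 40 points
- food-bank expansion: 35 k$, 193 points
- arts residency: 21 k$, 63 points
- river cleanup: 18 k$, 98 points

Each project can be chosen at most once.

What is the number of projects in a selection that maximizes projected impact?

The maximum projected impact within 118 k$ is 517.
For example community garden + food-bank expansion + arts residency + river cleanup achieves it, using 118 k$.
Every optimal selection uses 4 projects.

4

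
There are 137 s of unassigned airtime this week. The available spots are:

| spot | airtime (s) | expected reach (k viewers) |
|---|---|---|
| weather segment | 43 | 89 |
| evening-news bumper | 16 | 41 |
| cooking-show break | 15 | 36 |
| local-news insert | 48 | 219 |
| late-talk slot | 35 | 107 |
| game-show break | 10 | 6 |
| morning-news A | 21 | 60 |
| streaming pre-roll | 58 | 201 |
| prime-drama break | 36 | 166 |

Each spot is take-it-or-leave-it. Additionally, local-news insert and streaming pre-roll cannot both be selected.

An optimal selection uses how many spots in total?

Best achievable expected reach is 533.
One optimal bundle: evening-news bumper + local-news insert + late-talk slot + prime-drama break (135 s).
Every optimal selection uses 4 spots.

4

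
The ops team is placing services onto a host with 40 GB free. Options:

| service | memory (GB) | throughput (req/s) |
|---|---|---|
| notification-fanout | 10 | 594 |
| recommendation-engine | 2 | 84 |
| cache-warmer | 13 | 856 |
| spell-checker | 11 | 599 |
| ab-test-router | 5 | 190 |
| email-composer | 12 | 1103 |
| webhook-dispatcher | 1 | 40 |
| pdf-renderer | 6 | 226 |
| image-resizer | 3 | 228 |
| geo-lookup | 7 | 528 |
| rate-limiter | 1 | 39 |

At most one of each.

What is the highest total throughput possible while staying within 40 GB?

2905

Greedy by ratio would take recommendation-engine + cache-warmer + email-composer + webhook-dispatcher + image-resizer + geo-lookup + rate-limiter: 39 GB used, total 2878.
Replace recommendation-engine and webhook-dispatcher and rate-limiter with ab-test-router: the trade gains 27 net, giving 2905 at 40 GB.
The closest alternative, recommendation-engine + cache-warmer + email-composer + webhook-dispatcher + image-resizer + geo-lookup + rate-limiter, reaches only 2878.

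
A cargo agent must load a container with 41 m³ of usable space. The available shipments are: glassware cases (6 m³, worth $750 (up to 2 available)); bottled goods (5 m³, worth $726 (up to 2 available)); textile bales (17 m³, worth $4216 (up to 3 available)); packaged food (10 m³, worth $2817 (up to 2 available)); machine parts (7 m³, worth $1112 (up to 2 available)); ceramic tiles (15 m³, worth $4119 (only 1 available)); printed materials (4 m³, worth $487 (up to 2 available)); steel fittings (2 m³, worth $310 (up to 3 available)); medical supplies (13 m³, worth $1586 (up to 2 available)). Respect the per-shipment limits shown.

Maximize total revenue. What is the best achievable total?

10683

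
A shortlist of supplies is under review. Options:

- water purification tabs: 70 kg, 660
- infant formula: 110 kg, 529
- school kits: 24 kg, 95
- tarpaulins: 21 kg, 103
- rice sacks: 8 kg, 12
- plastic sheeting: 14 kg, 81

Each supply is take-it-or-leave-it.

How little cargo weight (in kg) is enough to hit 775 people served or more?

Need the lightest bundle worth ≥ 775.
water purification tabs + tarpaulins + rice sacks: 775 people served at 99 kg.
Below 99 kg the best achievable stays under 775.

99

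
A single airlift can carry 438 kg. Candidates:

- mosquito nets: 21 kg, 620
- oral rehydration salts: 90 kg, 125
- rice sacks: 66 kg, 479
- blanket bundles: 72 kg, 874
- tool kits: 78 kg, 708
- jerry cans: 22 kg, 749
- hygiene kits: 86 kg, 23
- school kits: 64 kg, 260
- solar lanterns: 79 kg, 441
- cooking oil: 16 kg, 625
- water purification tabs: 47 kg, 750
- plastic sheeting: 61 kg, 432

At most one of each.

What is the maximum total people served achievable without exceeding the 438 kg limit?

5246

Ranking by ratio (people served/kg): cooking oil 39.06, jerry cans 34.05, mosquito nets 29.52.
Filling by ratio: mosquito nets + rice sacks + blanket bundles + tool kits + jerry cans + cooking oil + water purification tabs + plastic sheeting for 5237, with 55 kg left unused.
Replace plastic sheeting with solar lanterns: the trade gains 9 net, giving 5246 at 401 kg.
An exhaustive check of the 4096 subsets confirms 5246.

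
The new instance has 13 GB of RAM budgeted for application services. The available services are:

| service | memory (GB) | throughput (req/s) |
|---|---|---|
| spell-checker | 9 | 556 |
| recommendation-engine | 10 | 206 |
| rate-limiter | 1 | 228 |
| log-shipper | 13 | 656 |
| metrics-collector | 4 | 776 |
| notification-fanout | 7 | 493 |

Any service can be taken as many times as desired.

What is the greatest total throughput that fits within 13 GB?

Best packing: 13×rate-limiter — 13 GB, 2964 total.
Nothing else within 13 GB beats 2964.

2964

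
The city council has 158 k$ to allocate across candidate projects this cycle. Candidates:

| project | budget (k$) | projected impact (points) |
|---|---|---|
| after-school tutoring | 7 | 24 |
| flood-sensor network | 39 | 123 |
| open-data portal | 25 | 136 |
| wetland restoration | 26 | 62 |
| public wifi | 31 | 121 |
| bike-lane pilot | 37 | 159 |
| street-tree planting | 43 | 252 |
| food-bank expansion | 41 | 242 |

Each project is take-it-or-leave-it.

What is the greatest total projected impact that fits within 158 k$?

The ratio ordering already packs tightly: after-school tutoring + open-data portal + bike-lane pilot + street-tree planting + food-bank expansion, 153 k$, 813.

813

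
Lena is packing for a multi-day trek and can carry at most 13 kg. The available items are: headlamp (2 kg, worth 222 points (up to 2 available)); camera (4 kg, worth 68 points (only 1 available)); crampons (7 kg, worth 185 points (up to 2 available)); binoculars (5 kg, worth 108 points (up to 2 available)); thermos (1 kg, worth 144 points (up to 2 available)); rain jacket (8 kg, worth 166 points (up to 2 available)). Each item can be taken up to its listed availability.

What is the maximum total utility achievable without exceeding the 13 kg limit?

917

2×headlamp + crampons + 2×thermos uses 13 of the 13 kg and totals 917.
That's the maximum — no swap from here does better than 917.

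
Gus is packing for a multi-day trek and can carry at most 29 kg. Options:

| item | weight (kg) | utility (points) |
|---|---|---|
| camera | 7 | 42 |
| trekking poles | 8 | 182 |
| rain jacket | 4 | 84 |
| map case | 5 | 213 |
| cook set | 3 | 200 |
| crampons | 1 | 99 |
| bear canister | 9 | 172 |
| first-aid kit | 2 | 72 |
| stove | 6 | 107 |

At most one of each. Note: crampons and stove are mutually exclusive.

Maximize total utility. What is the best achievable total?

938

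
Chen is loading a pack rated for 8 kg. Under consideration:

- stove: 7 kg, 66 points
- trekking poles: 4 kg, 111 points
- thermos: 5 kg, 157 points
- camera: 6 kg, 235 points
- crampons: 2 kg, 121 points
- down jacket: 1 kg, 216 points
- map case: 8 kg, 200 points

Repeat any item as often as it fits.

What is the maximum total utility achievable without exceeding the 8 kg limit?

The ratio ordering already packs tightly: 8×down jacket, 8 kg, 1728.
No other feasible combination exceeds 1728.

1728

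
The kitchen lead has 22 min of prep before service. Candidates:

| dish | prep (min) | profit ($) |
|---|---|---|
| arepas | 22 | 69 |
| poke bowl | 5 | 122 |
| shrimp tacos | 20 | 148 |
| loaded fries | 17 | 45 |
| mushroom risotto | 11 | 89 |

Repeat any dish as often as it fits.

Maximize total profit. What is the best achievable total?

488

Best packing: 4×poke bowl — 20 min, 488 total.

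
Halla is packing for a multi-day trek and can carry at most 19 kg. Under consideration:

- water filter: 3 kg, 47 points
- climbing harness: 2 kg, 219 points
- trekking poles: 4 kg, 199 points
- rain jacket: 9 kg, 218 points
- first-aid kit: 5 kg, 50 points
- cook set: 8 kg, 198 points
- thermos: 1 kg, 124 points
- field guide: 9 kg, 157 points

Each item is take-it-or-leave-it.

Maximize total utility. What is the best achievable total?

807

Greedy by ratio would take water filter + climbing harness + trekking poles + cook set + thermos: 18 kg used, total 787.
The 8 kg tied up in cook set is better spent on rain jacket — total rises to 807 (19 kg).
Next best is water filter + climbing harness + trekking poles + cook set + thermos at 787 (18 kg) — short by 20.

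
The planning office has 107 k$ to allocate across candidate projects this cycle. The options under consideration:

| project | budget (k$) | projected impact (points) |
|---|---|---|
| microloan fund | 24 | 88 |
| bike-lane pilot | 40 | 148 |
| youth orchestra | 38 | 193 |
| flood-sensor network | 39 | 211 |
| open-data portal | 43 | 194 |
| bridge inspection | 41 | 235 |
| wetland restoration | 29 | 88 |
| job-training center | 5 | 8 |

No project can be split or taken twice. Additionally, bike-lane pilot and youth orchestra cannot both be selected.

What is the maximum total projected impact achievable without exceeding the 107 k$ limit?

Best packing: microloan fund + flood-sensor network + bridge inspection — 104 k$, 534 total.

534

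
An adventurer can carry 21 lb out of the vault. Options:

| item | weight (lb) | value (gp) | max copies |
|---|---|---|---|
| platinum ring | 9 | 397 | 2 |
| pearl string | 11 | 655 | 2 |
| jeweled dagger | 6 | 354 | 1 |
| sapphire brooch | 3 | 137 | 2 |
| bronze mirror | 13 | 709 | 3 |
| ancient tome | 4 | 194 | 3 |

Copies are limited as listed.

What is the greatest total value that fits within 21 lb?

1203

The ratio ordering already packs tightly: pearl string + jeweled dagger + ancient tome, 21 lb, 1203.
That's the maximum — no swap from here does better than 1203.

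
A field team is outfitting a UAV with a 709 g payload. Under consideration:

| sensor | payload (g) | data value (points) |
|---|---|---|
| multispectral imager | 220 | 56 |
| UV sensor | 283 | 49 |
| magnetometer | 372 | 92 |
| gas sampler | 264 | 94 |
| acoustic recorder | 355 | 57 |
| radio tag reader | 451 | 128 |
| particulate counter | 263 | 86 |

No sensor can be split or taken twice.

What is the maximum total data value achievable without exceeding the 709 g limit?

186

A density-first pass picks gas sampler + particulate counter — 180 at 527 g.
The 263 g tied up in particulate counter is better spent on magnetometer — total rises to 186 (636 g).
Runner-up multispectral imager + radio tag reader tops out at 184.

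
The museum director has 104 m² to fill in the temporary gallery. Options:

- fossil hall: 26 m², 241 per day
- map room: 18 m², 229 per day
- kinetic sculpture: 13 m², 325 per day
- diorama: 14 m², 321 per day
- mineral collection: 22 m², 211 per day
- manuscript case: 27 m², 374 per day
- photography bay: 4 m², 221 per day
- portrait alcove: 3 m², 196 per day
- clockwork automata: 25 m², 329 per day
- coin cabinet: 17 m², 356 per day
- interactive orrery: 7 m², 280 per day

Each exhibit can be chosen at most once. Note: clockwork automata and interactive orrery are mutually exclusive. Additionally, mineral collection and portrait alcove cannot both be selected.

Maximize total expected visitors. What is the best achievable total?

2302

Density check — portrait alcove 65.33, photography bay 55.25, interactive orrery 40.00 are the best per m².
Map room + kinetic sculpture + diorama + manuscript case + photography bay + portrait alcove + coin cabinet + interactive orrery uses 103 of the 104 m² and totals 2302.
The spare 1 m² is too small for any remaining exhibit, and no feasible exchange beats 2302.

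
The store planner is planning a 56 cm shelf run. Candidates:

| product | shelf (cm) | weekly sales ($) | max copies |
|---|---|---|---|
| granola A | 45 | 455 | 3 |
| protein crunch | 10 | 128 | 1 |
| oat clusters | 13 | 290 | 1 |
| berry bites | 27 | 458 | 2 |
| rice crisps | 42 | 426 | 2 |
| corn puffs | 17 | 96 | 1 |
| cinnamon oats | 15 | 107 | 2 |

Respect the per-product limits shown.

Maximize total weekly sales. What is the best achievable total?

The ratio heuristic lands on protein crunch + oat clusters + berry bites (876) but leaves 6 cm idle.
The 23 cm tied up in protein crunch and oat clusters is better spent on berry bites — total rises to 916 (54 cm).

916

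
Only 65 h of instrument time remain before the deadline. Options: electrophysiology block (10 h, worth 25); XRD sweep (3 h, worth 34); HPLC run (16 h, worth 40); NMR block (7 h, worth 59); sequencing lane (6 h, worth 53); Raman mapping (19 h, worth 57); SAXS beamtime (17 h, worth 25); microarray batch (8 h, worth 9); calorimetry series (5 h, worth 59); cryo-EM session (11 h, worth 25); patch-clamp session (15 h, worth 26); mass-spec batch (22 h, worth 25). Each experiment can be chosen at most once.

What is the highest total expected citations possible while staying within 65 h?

313

Greedy by ratio would take electrophysiology block + XRD sweep + NMR block + sequencing lane + Raman mapping + calorimetry series + cryo-EM session: 61 h used, total 312.
Dropping cryo-EM session frees 11 h; slotting in patch-clamp session (15 h) lifts the total to 313 at 65 h.
Nothing else within 65 h beats 313.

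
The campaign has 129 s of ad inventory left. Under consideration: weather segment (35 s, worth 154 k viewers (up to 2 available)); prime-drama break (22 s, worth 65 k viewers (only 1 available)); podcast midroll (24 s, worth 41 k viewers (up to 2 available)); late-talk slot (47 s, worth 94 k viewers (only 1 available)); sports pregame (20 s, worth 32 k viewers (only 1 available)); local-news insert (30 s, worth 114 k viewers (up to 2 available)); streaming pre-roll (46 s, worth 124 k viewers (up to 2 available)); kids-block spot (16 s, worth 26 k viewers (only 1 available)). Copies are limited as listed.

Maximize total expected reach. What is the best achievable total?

Best packing: 2×weather segment + prime-drama break + local-news insert — 122 s, 487 total.
The spare 7 s is too small for any remaining spot, and no exchange beats 487.

487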